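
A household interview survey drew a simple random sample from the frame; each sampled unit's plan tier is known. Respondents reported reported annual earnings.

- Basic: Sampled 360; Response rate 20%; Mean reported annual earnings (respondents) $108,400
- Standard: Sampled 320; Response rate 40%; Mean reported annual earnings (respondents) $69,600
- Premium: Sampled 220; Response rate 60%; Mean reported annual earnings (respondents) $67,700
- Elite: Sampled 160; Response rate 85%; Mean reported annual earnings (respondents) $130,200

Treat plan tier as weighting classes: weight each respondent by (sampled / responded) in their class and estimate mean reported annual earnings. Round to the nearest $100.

$91,500

Inverse-response-rate weighting restores each class to its sampled count, so class totals weight by n_sampled:
  Basic: 360 × 108,400 = 39,024,000
  Standard: 320 × 69,600 = 22,272,000
  Premium: 220 × 67,700 = 14,894,000
  Elite: 160 × 130,200 = 20,832,000
Adjusted estimate = 97,022,000 / 1,060 = 91530.2 → $91,500.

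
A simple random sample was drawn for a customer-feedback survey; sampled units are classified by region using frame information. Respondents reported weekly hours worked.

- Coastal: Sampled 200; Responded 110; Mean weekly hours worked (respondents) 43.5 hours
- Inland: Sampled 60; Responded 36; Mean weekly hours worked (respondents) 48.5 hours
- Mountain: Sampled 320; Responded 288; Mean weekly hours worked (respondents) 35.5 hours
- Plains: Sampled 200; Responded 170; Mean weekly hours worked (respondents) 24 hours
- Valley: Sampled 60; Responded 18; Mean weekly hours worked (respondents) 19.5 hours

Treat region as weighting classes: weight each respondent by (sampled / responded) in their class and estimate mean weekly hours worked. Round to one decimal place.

Class response rates: Coastal 110/200 = 55%, Inland 36/60 = 60%, Mountain 288/320 = 90%, Plains 170/200 = 85%, Valley 18/60 = 30%.
Inverse-response-rate weighting restores each class to its sampled count, so class totals weight by n_sampled:
  Coastal: 200 × 43.5 = 8700
  Inland: 60 × 48.5 = 2910
  Mountain: 320 × 35.5 = 11,360
  Plains: 200 × 24 = 4800
  Valley: 60 × 19.5 = 1170
Adjusted estimate = 28,940 / 840 = 34.4524 → 34.5.

34.5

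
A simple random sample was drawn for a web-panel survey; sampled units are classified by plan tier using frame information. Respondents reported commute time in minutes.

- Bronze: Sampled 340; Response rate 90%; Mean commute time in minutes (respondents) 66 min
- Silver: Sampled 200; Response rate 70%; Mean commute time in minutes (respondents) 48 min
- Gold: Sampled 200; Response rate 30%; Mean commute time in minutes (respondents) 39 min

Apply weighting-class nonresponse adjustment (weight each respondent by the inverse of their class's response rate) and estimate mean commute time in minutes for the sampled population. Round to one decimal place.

Weighting each respondent by the inverse class response rate inflates each class back to its sampled size, so the class weight is n_sampled:
  Bronze: 340 × 66 = 22,440
  Silver: 200 × 48 = 9600
  Gold: 200 × 39 = 7800
Adjusted estimate = 39,840 / 740 = 53.8378 → 53.8.

53.8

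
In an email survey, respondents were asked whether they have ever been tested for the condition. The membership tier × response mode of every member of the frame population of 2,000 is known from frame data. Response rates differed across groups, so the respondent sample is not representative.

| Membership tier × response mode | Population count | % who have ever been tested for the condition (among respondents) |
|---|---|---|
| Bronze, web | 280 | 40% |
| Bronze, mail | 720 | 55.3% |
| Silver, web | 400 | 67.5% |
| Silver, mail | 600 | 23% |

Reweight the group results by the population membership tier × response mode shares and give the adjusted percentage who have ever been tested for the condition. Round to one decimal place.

45.9%

Weight each group's respondent value by its population share:
  Bronze, web: (280/2,000) × 40 = 5.6
  Bronze, mail: (720/2,000) × 55.3 = 19.908
  Silver, web: (400/2,000) × 67.5 = 13.5
  Silver, mail: (600/2,000) × 23 = 6.9
Post-stratified estimate = 45.908 → 45.9%.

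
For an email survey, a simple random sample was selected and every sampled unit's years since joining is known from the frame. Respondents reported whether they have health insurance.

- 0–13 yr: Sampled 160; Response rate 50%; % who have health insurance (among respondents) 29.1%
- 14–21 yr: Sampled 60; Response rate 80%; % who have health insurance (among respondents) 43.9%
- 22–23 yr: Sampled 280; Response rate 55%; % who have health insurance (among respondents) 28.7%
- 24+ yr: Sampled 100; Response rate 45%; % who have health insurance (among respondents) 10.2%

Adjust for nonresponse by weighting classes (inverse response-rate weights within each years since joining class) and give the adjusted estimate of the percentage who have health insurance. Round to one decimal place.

Each respondent's weight = sampled/responded in their class; summing within a class gives n_sampled, so:
  0–13 yr: 160 × 29.1 = 4656
  14–21 yr: 60 × 43.9 = 2634
  22–23 yr: 280 × 28.7 = 8036
  24+ yr: 100 × 10.2 = 1020
Adjusted estimate = 16,346 / 600 = 27.2433 → 27.2%.

27.2%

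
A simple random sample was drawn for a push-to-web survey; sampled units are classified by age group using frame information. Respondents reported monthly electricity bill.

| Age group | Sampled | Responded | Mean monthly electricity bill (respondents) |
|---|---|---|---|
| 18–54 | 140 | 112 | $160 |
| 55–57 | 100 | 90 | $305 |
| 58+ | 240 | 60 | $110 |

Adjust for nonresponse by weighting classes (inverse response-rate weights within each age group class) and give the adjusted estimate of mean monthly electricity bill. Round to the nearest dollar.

Response rates by class: 18–54 112/140 = 80%, 55–57 90/100 = 90%, 58+ 60/240 = 25%.
Inverse-response-rate weighting restores each class to its sampled count, so class totals weight by n_sampled:
  18–54: 140 × 160 = 22,400
  55–57: 100 × 305 = 30,500
  58+: 240 × 110 = 26,400
Adjusted estimate = 79,300 / 480 = 165.208 → $165.

$165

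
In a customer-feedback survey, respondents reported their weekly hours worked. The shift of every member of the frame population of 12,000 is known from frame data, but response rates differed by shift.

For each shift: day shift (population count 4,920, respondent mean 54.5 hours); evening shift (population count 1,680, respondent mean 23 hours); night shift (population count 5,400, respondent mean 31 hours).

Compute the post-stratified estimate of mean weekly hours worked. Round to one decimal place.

39.5

Weight each group's respondent value by its population share:
  day shift: (4,920/12,000) × 54.5 = 22.345
  evening shift: (1,680/12,000) × 23 = 3.22
  night shift: (5,400/12,000) × 31 = 13.95
Post-stratified estimate = 39.515 → 39.5.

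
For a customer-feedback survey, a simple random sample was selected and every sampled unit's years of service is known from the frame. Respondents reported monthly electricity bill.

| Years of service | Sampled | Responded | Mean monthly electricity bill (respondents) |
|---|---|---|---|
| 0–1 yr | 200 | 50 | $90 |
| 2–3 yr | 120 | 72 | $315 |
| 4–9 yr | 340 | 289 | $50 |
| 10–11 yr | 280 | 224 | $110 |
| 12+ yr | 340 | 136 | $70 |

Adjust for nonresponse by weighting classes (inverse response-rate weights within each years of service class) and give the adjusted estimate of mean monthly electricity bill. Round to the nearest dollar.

Class response rates: 0–1 yr 50/200 = 25%, 2–3 yr 72/120 = 60%, 4–9 yr 289/340 = 85%, 10–11 yr 224/280 = 80%, 12+ yr 136/340 = 40%.
Each respondent's weight = sampled/responded in their class; summing within a class gives n_sampled, so:
  0–1 yr: 200 × 90 = 18,000
  2–3 yr: 120 × 315 = 37,800
  4–9 yr: 340 × 50 = 17,000
  10–11 yr: 280 × 110 = 30,800
  12+ yr: 340 × 70 = 23,800
Adjusted estimate = 127,400 / 1,280 = 99.5312 → $100.

$100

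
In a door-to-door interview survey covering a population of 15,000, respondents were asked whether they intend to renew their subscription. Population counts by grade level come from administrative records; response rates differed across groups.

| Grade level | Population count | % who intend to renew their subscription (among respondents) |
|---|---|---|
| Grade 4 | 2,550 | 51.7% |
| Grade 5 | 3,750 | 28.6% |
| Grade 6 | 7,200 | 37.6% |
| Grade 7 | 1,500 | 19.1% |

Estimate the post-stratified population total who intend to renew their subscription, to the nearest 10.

Apply each group's respondent rate to its population count:
  Grade 4: 2,550 × 51.7% = 1318.35
  Grade 5: 3,750 × 28.6% = 1072.5
  Grade 6: 7,200 × 37.6% = 2707.2
  Grade 7: 1,500 × 19.1% = 286.5
Estimated total = 5384.55 → 5,380.

5,380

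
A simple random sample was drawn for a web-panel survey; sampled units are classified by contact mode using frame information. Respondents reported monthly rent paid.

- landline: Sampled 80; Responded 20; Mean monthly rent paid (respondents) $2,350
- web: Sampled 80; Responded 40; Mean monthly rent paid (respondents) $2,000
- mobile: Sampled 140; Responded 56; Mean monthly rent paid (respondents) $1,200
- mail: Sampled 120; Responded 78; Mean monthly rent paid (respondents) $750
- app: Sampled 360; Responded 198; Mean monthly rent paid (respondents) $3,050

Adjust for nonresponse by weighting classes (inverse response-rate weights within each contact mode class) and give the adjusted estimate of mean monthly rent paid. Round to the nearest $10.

Class response rates: landline 20/80 = 25%, web 40/80 = 50%, mobile 56/140 = 40%, mail 78/120 = 65%, app 198/360 = 55%.
Weighting each respondent by the inverse class response rate inflates each class back to its sampled size, so the class weight is n_sampled:
  landline: 80 × 2350 = 188,000
  web: 80 × 2000 = 160,000
  mobile: 140 × 1200 = 168,000
  mail: 120 × 750 = 90,000
  app: 360 × 3050 = 1,098,000
Adjusted estimate = 1,704,000 / 780 = 2184.62 → $2,180.

$2,180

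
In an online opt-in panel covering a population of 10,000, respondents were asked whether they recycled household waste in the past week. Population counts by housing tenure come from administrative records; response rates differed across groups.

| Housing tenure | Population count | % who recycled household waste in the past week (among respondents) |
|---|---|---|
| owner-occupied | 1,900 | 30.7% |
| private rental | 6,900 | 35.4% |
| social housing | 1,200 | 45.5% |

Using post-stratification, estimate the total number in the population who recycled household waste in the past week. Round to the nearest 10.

3,570

Apply each group's respondent rate to its population count:
  owner-occupied: 1,900 × 30.7% = 583.3
  private rental: 6,900 × 35.4% = 2442.6
  social housing: 1,200 × 45.5% = 546
Estimated total = 3571.9 → 3,570.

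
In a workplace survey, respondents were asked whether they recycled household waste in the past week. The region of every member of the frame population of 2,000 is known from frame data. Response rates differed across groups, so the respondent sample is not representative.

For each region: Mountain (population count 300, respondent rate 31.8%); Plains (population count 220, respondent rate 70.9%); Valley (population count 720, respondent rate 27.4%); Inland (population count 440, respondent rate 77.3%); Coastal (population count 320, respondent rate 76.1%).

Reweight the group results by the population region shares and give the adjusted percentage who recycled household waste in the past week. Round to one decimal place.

Post-stratification weights by population share, not respondent share:
  Mountain: (300/2,000) × 31.8 = 4.77
  Plains: (220/2,000) × 70.9 = 7.799
  Valley: (720/2,000) × 27.4 = 9.864
  Inland: (440/2,000) × 77.3 = 17.006
  Coastal: (320/2,000) × 76.1 = 12.176
Post-stratified estimate = 51.615 → 51.6%.

51.6%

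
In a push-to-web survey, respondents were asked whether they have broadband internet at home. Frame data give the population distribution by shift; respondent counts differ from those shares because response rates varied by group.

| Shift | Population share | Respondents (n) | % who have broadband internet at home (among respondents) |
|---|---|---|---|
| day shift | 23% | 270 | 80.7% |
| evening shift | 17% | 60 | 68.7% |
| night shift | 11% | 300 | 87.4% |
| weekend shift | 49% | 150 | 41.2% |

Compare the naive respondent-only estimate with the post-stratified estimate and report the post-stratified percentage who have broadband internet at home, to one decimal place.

60.0%

Unadjusted (pooled respondent) estimate weights by respondent counts:
  (270/780)×80.7 + (60/780)×68.7 + (300/780)×87.4 + (150/780)×41.2 = 74.7577%
Post-stratifying to population shares instead:
  0.23×80.7 + 0.17×68.7 + 0.11×87.4 + 0.49×41.2 = 60.042%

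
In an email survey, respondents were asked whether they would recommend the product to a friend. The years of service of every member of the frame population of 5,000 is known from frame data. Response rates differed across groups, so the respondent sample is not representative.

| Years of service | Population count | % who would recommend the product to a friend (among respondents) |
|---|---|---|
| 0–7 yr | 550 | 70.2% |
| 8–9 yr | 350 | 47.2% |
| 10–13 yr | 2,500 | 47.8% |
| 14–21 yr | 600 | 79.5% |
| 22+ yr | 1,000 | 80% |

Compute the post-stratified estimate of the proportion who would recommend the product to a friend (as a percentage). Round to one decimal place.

60.5%

Post-stratification weights by population share, not respondent share:
  0–7 yr: (550/5,000) × 70.2 = 7.722
  8–9 yr: (350/5,000) × 47.2 = 3.304
  10–13 yr: (2,500/5,000) × 47.8 = 23.9
  14–21 yr: (600/5,000) × 79.5 = 9.54
  22+ yr: (1,000/5,000) × 80 = 16
Post-stratified estimate = 60.466 → 60.5%.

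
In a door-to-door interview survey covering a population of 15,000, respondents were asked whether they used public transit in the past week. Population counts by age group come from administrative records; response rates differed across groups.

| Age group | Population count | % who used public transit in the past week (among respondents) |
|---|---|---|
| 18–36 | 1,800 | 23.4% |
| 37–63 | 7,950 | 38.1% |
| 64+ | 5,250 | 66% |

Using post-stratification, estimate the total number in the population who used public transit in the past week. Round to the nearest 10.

6,920

Estimated count per cell = population count × respondent percentage:
  18–36: 1,800 × 23.4% = 421.2
  37–63: 7,950 × 38.1% = 3028.95
  64+: 5,250 × 66% = 3465
Estimated total = 6915.15 → 6,920.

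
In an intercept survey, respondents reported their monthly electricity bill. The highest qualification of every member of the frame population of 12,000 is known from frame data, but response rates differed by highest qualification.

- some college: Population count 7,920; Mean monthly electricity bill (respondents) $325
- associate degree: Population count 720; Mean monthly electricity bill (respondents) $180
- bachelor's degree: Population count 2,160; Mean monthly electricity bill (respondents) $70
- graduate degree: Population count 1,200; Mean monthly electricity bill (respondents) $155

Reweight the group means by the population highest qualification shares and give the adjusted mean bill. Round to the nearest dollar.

Each cell contributes population-share × respondent value:
  some college: (7,920/12,000) × 325 = 214.5
  associate degree: (720/12,000) × 180 = 10.8
  bachelor's degree: (2,160/12,000) × 70 = 12.6
  graduate degree: (1,200/12,000) × 155 = 15.5
Post-stratified estimate = 253.4 → $253.

$253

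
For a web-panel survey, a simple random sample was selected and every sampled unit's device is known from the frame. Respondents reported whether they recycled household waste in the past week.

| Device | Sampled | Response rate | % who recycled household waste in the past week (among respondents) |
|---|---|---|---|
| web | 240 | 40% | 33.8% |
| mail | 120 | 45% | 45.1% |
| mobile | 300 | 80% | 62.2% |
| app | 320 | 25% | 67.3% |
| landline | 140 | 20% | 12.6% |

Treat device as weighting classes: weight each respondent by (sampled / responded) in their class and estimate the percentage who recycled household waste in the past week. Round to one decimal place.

With weight = n_sampled/n_responded per class, the weighted class total is n_sampled:
  web: 240 × 33.8 = 8112
  mail: 120 × 45.1 = 5412
  mobile: 300 × 62.2 = 18,660
  app: 320 × 67.3 = 21,536
  landline: 140 × 12.6 = 1764
Adjusted estimate = 55,484 / 1,120 = 49.5393 → 49.5%.

49.5%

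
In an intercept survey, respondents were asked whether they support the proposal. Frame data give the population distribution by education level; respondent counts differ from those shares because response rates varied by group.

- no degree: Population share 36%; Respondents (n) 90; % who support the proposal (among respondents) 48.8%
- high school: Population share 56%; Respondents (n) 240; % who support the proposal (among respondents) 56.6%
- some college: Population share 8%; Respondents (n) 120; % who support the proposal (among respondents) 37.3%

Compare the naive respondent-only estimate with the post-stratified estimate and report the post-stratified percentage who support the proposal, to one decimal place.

Naive respondent-only estimate (weights = respondent counts):
  (90/450)×48.8 + (240/450)×56.6 + (120/450)×37.3 = 49.8933%
Reweighting by population education level shares:
  0.36×48.8 + 0.56×56.6 + 0.08×37.3 = 52.248%

52.2%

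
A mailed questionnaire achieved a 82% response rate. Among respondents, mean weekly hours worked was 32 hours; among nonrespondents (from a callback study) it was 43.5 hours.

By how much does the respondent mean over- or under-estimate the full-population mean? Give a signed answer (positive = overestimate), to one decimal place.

-2.1

Nonresponse fraction = 1 − 0.82 = 0.18.
Bias = (nonresponse fraction) × (respondent mean − nonrespondent mean)
     = 0.18 × (32 − 43.5) = 0.18 × -11.5 = -2.07.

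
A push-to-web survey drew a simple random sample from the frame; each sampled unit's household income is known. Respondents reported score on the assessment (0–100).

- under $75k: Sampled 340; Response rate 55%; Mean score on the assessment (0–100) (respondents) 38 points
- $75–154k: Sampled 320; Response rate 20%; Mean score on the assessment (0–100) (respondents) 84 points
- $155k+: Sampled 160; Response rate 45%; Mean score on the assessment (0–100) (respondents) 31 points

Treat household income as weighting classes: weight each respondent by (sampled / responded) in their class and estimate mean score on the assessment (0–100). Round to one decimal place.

54.6

Inverse-response-rate weighting restores each class to its sampled count, so class totals weight by n_sampled:
  under $75k: 340 × 38 = 12,920
  $75–154k: 320 × 84 = 26,880
  $155k+: 160 × 31 = 4960
Adjusted estimate = 44,760 / 820 = 54.5854 → 54.6.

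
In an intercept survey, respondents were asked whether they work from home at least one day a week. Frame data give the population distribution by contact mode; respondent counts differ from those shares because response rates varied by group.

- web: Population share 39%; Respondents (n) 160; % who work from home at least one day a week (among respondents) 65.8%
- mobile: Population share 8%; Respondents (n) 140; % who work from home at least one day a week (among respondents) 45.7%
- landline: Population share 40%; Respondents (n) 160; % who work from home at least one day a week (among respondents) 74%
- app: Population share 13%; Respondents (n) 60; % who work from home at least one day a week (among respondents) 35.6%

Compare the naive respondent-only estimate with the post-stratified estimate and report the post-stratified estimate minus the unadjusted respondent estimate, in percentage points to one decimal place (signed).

Naive respondent-only estimate (weights = respondent counts):
  (160/520)×65.8 + (140/520)×45.7 + (160/520)×74 + (60/520)×35.6 = 59.4269%
Post-stratified estimate weights by population shares:
  0.39×65.8 + 0.08×45.7 + 0.4×74 + 0.13×35.6 = 63.546%
Difference = 63.546 − 59.4269 = 4.1191 pp.

+4.1 percentage points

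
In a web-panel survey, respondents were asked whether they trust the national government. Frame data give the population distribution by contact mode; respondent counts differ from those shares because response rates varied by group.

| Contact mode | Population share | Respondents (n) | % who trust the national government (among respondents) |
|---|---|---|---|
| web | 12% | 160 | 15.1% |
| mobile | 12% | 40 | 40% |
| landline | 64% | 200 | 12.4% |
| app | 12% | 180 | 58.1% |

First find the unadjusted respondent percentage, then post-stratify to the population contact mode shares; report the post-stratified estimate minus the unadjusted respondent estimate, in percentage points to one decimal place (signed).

Unadjusted (pooled respondent) estimate weights by respondent counts:
  (160/580)×15.1 + (40/580)×40 + (200/580)×12.4 + (180/580)×58.1 = 29.231%
Post-stratifying to population shares instead:
  0.12×15.1 + 0.12×40 + 0.64×12.4 + 0.12×58.1 = 21.52%
Difference = 21.52 − 29.231 = -7.711 pp.

-7.7 percentage points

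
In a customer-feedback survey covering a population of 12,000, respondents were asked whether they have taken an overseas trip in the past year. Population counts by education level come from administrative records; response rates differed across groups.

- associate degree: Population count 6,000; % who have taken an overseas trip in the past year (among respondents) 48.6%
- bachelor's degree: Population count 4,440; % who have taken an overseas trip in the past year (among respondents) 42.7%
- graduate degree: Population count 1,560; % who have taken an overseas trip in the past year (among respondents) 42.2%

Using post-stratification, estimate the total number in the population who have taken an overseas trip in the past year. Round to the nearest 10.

5,470

Apply each group's respondent rate to its population count:
  associate degree: 6,000 × 48.6% = 2916
  bachelor's degree: 4,440 × 42.7% = 1895.88
  graduate degree: 1,560 × 42.2% = 658.32
Estimated total = 5470.2 → 5,470.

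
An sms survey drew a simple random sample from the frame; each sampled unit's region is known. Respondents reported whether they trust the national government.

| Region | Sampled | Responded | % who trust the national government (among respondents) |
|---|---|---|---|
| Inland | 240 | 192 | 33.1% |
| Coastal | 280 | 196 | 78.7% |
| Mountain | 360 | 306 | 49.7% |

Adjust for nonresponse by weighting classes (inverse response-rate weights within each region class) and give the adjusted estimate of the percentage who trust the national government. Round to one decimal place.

54.4%

Class response rates: Inland 192/240 = 80%, Coastal 196/280 = 70%, Mountain 306/360 = 85%.
Inverse-response-rate weighting restores each class to its sampled count, so class totals weight by n_sampled:
  Inland: 240 × 33.1 = 7944
  Coastal: 280 × 78.7 = 22,036
  Mountain: 360 × 49.7 = 17,892
Adjusted estimate = 47,872 / 880 = 54.4 → 54.4%.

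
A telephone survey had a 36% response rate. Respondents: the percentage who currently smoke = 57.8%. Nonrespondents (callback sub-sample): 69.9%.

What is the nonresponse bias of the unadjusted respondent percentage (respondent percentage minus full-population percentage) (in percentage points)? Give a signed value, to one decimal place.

Nonresponse fraction = 1 − 0.36 = 0.64.
Bias = (nonresponse fraction) × (respondent percentage − nonrespondent percentage)
     = 0.64 × (57.8 − 69.9) = 0.64 × -12.1 = -7.744.

-7.7 percentage points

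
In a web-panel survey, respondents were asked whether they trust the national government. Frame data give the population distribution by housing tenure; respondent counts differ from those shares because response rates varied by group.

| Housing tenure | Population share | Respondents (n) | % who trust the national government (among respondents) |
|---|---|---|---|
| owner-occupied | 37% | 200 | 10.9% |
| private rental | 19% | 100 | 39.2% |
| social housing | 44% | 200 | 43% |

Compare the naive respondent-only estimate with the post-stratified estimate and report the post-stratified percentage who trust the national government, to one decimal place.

Naive respondent-only estimate (weights = respondent counts):
  (200/500)×10.9 + (100/500)×39.2 + (200/500)×43 = 29.4%
Reweighting by population housing tenure shares:
  0.37×10.9 + 0.19×39.2 + 0.44×43 = 30.401%

30.4%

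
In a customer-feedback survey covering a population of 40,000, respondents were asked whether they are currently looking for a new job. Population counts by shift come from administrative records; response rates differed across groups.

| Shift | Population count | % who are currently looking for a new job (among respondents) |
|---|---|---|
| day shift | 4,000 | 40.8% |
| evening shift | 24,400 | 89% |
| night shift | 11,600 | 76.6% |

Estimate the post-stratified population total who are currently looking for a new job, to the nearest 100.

Each cell contributes its population count × the respondent rate:
  day shift: 4,000 × 40.8% = 1632
  evening shift: 24,400 × 89% = 21,716
  night shift: 11,600 × 76.6% = 8885.6
Estimated total = 32233.6 → 32,200.

32,200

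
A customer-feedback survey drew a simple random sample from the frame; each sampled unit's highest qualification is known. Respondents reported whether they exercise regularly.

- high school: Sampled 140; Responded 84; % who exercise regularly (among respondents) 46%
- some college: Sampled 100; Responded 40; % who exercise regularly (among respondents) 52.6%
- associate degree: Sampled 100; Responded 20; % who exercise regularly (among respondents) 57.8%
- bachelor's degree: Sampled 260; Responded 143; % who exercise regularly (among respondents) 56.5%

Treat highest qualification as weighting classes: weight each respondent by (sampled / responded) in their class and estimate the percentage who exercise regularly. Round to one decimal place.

Class response rates: high school 84/140 = 60%, some college 40/100 = 40%, associate degree 20/100 = 20%, bachelor's degree 143/260 = 55%.
Inverse-response-rate weighting restores each class to its sampled count, so class totals weight by n_sampled:
  high school: 140 × 46 = 6440
  some college: 100 × 52.6 = 5260
  associate degree: 100 × 57.8 = 5780
  bachelor's degree: 260 × 56.5 = 14,690
Adjusted estimate = 32,170 / 600 = 53.6167 → 53.6%.

53.6%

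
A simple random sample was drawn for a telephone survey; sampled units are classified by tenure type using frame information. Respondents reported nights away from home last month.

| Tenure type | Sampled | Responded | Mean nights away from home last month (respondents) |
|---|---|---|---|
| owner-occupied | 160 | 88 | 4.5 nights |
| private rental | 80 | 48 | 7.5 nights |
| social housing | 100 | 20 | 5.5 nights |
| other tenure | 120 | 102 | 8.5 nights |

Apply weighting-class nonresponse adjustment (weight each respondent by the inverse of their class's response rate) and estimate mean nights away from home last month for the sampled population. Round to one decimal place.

Response rates by class: owner-occupied 88/160 = 55%, private rental 48/80 = 60%, social housing 20/100 = 20%, other tenure 102/120 = 85%.
Inverse-response-rate weighting restores each class to its sampled count, so class totals weight by n_sampled:
  owner-occupied: 160 × 4.5 = 720
  private rental: 80 × 7.5 = 600
  social housing: 100 × 5.5 = 550
  other tenure: 120 × 8.5 = 1020
Adjusted estimate = 2890 / 460 = 6.28261 → 6.3.

6.3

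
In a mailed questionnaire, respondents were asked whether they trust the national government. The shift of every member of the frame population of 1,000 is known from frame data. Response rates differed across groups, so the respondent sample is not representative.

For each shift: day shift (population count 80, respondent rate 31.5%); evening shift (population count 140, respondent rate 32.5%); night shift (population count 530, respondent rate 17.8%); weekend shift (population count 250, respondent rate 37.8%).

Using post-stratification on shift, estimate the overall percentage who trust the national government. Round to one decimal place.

26.0%

Post-stratification weights by population share, not respondent share:
  day shift: (80/1,000) × 31.5 = 2.52
  evening shift: (140/1,000) × 32.5 = 4.55
  night shift: (530/1,000) × 17.8 = 9.434
  weekend shift: (250/1,000) × 37.8 = 9.45
Post-stratified estimate = 25.954 → 26.0%.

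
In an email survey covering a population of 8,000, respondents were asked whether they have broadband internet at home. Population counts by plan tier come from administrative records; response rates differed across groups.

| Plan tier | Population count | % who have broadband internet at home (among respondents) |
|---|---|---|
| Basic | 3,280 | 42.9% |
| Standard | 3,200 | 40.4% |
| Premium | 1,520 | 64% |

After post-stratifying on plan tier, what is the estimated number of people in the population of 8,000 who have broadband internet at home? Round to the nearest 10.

3,670

Estimated count per cell = population count × respondent percentage:
  Basic: 3,280 × 42.9% = 1407.12
  Standard: 3,200 × 40.4% = 1292.8
  Premium: 1,520 × 64% = 972.8
Estimated total = 3672.72 → 3,670.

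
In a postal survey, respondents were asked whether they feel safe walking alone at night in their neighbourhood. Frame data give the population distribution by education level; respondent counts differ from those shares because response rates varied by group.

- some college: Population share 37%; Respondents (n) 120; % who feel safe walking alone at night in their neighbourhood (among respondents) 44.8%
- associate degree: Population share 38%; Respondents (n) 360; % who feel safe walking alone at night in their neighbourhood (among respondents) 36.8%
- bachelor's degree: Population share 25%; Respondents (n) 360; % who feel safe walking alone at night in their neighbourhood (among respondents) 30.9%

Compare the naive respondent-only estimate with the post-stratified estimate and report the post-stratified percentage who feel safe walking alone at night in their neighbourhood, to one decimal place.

Unadjusted (pooled respondent) estimate weights by respondent counts:
  (120/840)×44.8 + (360/840)×36.8 + (360/840)×30.9 = 35.4143%
Post-stratifying to population shares instead:
  0.37×44.8 + 0.38×36.8 + 0.25×30.9 = 38.285%

38.3%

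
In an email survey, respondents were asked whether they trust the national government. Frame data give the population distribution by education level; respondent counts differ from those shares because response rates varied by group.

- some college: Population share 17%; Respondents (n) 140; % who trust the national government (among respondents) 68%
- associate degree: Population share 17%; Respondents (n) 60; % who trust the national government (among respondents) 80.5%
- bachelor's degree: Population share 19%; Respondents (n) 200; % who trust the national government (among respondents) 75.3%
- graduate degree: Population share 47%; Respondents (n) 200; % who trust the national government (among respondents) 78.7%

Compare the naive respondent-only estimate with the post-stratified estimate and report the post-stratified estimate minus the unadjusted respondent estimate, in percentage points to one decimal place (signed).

Unadjusted (pooled respondent) estimate weights by respondent counts:
  (140/600)×68 + (60/600)×80.5 + (200/600)×75.3 + (200/600)×78.7 = 75.25%
Post-stratified estimate weights by population shares:
  0.17×68 + 0.17×80.5 + 0.19×75.3 + 0.47×78.7 = 76.541%
Difference = 76.541 − 75.25 = 1.291 pp.

+1.3 percentage points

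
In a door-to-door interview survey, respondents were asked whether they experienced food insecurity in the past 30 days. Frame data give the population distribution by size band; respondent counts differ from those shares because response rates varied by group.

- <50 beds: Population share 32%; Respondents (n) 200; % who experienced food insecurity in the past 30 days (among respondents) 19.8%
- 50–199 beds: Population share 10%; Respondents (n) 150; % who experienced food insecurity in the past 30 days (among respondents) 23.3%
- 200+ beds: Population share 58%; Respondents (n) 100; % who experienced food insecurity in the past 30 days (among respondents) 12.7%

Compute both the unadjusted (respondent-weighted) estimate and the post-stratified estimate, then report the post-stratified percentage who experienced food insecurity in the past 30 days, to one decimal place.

16.0%

Unadjusted (pooled respondent) estimate weights by respondent counts:
  (200/450)×19.8 + (150/450)×23.3 + (100/450)×12.7 = 19.3889%
Post-stratified estimate weights by population shares:
  0.32×19.8 + 0.1×23.3 + 0.58×12.7 = 16.032%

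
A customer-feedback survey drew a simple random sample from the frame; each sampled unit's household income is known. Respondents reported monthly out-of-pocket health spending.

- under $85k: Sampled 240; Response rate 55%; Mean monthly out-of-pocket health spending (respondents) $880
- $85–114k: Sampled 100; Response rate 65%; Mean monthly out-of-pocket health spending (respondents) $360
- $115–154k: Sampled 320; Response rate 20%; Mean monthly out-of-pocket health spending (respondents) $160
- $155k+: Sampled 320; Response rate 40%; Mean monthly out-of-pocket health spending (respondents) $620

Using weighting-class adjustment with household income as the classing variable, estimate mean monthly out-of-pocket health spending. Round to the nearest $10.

$510

Weighting each respondent by the inverse class response rate inflates each class back to its sampled size, so the class weight is n_sampled:
  under $85k: 240 × 880 = 211,200
  $85–114k: 100 × 360 = 36,000
  $115–154k: 320 × 160 = 51,200
  $155k+: 320 × 620 = 198,400
Adjusted estimate = 496,800 / 980 = 506.939 → $510.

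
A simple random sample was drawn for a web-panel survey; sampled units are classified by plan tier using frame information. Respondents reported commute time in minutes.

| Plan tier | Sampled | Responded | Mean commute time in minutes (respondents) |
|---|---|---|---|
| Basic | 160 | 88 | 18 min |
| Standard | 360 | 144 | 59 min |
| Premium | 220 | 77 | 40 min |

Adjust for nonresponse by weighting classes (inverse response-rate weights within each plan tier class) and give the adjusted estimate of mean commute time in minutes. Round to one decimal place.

44.5

Response rates by class: Basic 88/160 = 55%, Standard 144/360 = 40%, Premium 77/220 = 35%.
Each respondent's weight = sampled/responded in their class; summing within a class gives n_sampled, so:
  Basic: 160 × 18 = 2880
  Standard: 360 × 59 = 21,240
  Premium: 220 × 40 = 8800
Adjusted estimate = 32,920 / 740 = 44.4865 → 44.5.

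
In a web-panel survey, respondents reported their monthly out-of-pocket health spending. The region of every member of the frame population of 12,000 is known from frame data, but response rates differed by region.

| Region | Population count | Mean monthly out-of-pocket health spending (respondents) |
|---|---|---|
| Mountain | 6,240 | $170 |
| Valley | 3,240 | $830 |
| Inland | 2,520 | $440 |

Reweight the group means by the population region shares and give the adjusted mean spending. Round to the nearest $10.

Weight each group's respondent value by its population share:
  Mountain: (6,240/12,000) × 170 = 88.4
  Valley: (3,240/12,000) × 830 = 224.1
  Inland: (2,520/12,000) × 440 = 92.4
Post-stratified estimate = 404.9 → $400.

$400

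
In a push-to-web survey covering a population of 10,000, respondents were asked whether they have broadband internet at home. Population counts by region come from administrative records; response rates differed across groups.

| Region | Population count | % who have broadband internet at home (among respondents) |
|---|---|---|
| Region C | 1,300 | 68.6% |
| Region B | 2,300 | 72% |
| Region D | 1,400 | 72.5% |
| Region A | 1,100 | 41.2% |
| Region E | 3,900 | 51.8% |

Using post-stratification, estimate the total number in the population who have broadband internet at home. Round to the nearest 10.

Apply each group's respondent rate to its population count:
  Region C: 1,300 × 68.6% = 891.8
  Region B: 2,300 × 72% = 1656
  Region D: 1,400 × 72.5% = 1015
  Region A: 1,100 × 41.2% = 453.2
  Region E: 3,900 × 51.8% = 2020.2
Estimated total = 6036.2 → 6,040.

6,040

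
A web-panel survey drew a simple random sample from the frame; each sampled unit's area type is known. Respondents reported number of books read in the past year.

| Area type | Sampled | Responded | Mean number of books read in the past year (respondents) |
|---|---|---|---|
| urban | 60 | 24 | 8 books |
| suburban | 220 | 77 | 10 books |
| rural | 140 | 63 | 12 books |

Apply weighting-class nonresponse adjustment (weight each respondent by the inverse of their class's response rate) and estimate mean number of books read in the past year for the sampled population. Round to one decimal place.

10.4

Response rates by class: urban 24/60 = 40%, suburban 77/220 = 35%, rural 63/140 = 45%.
Inverse-response-rate weighting restores each class to its sampled count, so class totals weight by n_sampled:
  urban: 60 × 8 = 480
  suburban: 220 × 10 = 2200
  rural: 140 × 12 = 1680
Adjusted estimate = 4360 / 420 = 10.381 → 10.4.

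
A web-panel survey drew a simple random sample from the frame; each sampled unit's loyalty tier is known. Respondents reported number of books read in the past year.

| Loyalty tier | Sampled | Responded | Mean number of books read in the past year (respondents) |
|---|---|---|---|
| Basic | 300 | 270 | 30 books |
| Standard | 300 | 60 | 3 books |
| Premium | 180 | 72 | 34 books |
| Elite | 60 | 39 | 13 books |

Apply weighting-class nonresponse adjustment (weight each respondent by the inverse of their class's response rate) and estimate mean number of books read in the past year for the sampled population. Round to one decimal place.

Class response rates: Basic 270/300 = 90%, Standard 60/300 = 20%, Premium 72/180 = 40%, Elite 39/60 = 65%.
With weight = n_sampled/n_responded per class, the weighted class total is n_sampled:
  Basic: 300 × 30 = 9000
  Standard: 300 × 3 = 900
  Premium: 180 × 34 = 6120
  Elite: 60 × 13 = 780
Adjusted estimate = 16,800 / 840 = 20 → 20.0.

20.0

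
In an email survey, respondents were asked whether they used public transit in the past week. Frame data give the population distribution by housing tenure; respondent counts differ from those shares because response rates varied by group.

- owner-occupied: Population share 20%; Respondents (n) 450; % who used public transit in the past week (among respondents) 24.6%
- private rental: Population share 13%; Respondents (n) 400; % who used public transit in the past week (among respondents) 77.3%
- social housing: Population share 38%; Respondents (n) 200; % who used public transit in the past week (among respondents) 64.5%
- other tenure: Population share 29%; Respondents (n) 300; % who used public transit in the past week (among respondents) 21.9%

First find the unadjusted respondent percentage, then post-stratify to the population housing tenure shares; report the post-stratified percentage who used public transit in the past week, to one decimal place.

45.8%

Without adjustment, the pooled respondent share is:
  (450/1350)×24.6 + (400/1350)×77.3 + (200/1350)×64.5 + (300/1350)×21.9 = 45.5259%
Post-stratifying to population shares instead:
  0.2×24.6 + 0.13×77.3 + 0.38×64.5 + 0.29×21.9 = 45.83%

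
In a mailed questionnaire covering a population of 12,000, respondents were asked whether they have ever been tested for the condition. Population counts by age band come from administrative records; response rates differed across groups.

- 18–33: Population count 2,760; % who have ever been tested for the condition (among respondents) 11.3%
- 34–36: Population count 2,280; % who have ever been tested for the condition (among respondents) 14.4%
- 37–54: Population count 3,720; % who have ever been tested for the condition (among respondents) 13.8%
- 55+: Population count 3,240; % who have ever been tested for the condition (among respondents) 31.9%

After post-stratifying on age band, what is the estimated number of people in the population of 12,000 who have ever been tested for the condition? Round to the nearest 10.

Apply each group's respondent rate to its population count:
  18–33: 2,760 × 11.3% = 311.88
  34–36: 2,280 × 14.4% = 328.32
  37–54: 3,720 × 13.8% = 513.36
  55+: 3,240 × 31.9% = 1033.56
Estimated total = 2187.12 → 2,190.

2,190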